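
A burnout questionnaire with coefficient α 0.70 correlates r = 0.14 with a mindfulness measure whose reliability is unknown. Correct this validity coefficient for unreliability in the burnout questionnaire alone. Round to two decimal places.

0.17

Single correction: r_c = r_obs / √r_xx = 0.14 / √0.70 = 0.14 / 0.8367 ≈ 0.17.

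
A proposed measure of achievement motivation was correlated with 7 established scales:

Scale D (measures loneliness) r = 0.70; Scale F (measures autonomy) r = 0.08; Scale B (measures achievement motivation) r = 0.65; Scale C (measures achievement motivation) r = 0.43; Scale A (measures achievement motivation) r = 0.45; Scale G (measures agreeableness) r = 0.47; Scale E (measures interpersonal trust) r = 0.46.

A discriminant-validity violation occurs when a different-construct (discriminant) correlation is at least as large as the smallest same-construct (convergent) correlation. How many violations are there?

3

Convergent (same construct = achievement motivation): Scale B, Scale C, Scale A.
Smallest convergent = 0.43. Discriminant values: 0.70, 0.08, 0.47, 0.46; count ≥ 0.43 → 3.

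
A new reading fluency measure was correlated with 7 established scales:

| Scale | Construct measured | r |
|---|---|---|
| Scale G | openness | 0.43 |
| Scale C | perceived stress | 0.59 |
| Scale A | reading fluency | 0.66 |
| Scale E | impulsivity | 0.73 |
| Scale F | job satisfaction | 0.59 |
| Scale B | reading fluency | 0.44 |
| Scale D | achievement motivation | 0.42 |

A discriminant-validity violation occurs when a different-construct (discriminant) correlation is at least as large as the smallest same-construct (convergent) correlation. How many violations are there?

Convergent (same construct = reading fluency): Scale A, Scale B.
Smallest convergent = 0.44. Discriminant values: 0.43, 0.59, 0.73, 0.59, 0.42; count ≥ 0.44 → 3.

3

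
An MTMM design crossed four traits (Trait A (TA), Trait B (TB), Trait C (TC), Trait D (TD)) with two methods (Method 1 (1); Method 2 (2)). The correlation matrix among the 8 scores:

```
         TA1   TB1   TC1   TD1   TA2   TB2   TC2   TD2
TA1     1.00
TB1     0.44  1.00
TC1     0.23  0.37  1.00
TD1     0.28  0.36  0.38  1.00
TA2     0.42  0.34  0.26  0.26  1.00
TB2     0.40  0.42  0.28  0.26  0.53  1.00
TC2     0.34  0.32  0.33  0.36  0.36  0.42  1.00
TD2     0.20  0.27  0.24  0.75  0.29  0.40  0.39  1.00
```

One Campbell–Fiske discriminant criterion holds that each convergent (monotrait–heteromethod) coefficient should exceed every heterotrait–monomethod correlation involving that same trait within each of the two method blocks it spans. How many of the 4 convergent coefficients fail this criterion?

3

Each convergent coefficient versus the relevant comparison correlations:
TA (methods 1·2): 0.42 vs {0.44, 0.53, 0.23, 0.36, 0.28, 0.29} → fail.
TB (methods 1·2): 0.42 vs {0.44, 0.53, 0.37, 0.42, 0.36, 0.40} → fail.
TC (methods 1·2): 0.33 vs {0.23, 0.36, 0.37, 0.42, 0.38, 0.39} → fail.
TD (methods 1·2): 0.75 vs {0.28, 0.29, 0.36, 0.40, 0.38, 0.39} → pass.
3 of 4 fail.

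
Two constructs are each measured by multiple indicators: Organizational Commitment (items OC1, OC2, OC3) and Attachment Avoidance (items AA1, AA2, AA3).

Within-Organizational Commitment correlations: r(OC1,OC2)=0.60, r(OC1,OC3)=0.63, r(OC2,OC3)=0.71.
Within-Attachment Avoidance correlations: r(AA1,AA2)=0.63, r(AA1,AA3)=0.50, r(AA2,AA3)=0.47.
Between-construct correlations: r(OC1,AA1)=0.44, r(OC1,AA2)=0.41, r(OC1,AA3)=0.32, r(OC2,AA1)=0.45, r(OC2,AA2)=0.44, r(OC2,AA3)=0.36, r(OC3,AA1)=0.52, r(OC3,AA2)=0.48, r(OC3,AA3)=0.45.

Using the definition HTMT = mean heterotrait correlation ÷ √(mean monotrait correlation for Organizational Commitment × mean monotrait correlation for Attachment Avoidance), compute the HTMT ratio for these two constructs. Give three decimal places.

Between-construct mean = 3.87/9 = 0.4300.
Mean within-OC = 1.94/3 = 0.6467; mean within-AA = 1.60/3 = 0.5333.
Geometric mean = √(0.6467 × 0.5333) = 0.5873.
HTMT = 0.4300 / 0.5873 = 0.732.

0.732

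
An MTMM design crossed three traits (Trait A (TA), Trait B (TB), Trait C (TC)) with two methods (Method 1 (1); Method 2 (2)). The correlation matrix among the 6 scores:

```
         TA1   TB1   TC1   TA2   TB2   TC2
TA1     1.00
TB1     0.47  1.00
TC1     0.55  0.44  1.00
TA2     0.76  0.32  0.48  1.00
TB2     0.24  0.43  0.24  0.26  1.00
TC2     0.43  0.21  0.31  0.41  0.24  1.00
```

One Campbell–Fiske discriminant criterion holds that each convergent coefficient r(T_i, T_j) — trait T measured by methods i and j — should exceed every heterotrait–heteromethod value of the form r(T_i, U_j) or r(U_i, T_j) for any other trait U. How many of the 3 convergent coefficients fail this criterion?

1

Convergent coefficients and their comparison sets:
TA (methods 1·2): 0.76 vs {0.24, 0.32, 0.43, 0.48} → pass.
TB (methods 1·2): 0.43 vs {0.32, 0.24, 0.21, 0.24} → pass.
TC (methods 1·2): 0.31 vs {0.48, 0.43, 0.24, 0.21} → fail.
1 of 3 fail.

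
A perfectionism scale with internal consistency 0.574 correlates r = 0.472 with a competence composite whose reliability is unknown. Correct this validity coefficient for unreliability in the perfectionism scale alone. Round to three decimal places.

Single correction: r_c = r_obs / √r_xx = 0.472 / √0.574 = 0.472 / 0.7576 ≈ 0.623.

0.623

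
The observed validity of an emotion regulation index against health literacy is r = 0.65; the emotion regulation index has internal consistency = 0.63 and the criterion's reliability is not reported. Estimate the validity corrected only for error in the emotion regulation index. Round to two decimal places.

Single correction: r_c = r_obs / √r_xx = 0.65 / √0.63 = 0.65 / 0.7937 ≈ 0.82.

0.82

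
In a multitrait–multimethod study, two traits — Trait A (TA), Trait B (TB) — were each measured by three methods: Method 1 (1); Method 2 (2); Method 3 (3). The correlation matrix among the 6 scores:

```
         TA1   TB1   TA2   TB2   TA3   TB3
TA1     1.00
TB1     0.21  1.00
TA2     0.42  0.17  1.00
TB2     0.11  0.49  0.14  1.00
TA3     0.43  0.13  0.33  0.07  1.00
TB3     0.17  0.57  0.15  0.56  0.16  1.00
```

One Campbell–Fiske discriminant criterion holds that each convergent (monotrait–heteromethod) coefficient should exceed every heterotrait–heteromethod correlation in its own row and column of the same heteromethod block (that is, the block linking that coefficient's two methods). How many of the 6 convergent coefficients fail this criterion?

0

Convergent coefficients and their comparison sets:
TA (methods 1·2): 0.42 vs {0.11, 0.17} → pass.
TA (methods 1·3): 0.43 vs {0.17, 0.13} → pass.
TA (methods 2·3): 0.33 vs {0.15, 0.07} → pass.
TB (methods 1·2): 0.49 vs {0.17, 0.11} → pass.
TB (methods 1·3): 0.57 vs {0.13, 0.17} → pass.
TB (methods 2·3): 0.56 vs {0.07, 0.15} → pass.
0 of 6 fail.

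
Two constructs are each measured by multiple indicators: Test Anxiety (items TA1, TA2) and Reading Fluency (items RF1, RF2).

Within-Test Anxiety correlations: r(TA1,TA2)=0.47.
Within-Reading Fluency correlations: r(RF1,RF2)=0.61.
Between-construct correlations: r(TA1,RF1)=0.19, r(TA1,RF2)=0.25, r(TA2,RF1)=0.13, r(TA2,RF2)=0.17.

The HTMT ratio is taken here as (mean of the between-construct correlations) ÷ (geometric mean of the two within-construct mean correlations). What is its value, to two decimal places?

Between-construct mean = 0.74/4 = 0.1850.
Mean within-TA = 0.47/1 = 0.4700; mean within-RF = 0.61/1 = 0.6100.
Geometric mean = √(0.4700 × 0.6100) = 0.5354.
HTMT = 0.1850 / 0.5354 = 0.35.

0.35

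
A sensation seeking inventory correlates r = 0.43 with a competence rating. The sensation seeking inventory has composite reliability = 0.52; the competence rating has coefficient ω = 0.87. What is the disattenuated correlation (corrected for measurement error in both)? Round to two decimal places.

0.64

r_true = r_obs / √(r_xx · r_yy) = 0.43 / √(0.52 × 0.87) = 0.43 / √0.4524 = 0.43 / 0.6726 ≈ 0.64.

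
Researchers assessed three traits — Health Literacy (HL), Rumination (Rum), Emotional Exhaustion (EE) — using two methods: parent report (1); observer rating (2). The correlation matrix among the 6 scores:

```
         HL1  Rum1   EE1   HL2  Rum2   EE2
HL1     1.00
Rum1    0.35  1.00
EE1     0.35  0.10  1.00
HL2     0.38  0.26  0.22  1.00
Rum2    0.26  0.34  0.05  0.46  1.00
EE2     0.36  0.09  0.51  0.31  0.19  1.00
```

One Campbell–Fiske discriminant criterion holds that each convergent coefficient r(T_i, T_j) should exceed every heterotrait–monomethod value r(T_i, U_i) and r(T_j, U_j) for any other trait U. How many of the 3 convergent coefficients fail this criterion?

2

Convergent coefficients and their comparison sets:
HL (methods 1·2): 0.38 vs {0.35, 0.46, 0.35, 0.31} → fail.
Rum (methods 1·2): 0.34 vs {0.35, 0.46, 0.10, 0.19} → fail.
EE (methods 1·2): 0.51 vs {0.35, 0.31, 0.10, 0.19} → pass.
2 of 3 fail.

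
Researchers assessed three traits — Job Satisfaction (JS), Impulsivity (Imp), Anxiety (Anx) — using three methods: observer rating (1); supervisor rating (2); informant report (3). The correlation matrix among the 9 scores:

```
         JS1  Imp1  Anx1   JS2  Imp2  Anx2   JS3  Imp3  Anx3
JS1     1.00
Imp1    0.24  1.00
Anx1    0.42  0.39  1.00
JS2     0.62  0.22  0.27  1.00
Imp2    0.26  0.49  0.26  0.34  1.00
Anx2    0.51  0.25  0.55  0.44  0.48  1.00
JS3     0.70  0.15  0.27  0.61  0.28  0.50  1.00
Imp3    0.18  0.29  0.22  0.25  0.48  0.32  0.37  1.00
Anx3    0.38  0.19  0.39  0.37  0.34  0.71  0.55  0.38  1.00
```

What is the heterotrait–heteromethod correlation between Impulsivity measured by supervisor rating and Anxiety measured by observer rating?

Different traits and methods: r(Imp2, Anx1) = 0.26.

0.26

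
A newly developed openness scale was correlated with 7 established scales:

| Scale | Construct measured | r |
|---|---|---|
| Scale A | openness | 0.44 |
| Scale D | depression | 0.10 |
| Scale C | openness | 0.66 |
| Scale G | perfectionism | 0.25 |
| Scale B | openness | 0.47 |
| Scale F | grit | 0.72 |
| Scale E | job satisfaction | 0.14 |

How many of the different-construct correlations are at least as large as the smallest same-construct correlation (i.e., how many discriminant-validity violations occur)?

1

Convergent (same construct = openness): Scale A, Scale C, Scale B.
Smallest convergent = 0.44. Discriminant values: 0.10, 0.25, 0.72, 0.14; count ≥ 0.44 → 1.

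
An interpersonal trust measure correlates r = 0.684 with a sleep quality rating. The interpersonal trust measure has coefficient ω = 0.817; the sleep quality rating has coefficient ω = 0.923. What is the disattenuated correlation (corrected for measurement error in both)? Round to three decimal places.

r_true = r_obs / √(r_xx · r_yy) = 0.684 / √(0.817 × 0.923) = 0.684 / √0.754091 = 0.684 / 0.8684 ≈ 0.788.

0.788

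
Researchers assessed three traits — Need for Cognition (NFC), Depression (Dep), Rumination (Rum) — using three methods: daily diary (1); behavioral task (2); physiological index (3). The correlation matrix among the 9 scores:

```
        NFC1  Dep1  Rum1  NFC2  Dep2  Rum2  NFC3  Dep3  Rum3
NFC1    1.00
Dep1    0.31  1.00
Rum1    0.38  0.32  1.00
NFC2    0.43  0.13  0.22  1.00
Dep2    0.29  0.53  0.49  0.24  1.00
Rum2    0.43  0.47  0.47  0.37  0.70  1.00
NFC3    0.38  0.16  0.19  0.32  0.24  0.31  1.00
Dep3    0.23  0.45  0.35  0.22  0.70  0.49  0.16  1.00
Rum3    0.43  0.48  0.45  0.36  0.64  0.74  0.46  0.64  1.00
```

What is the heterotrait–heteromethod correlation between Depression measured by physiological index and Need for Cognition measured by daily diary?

0.23

Different traits and methods: r(Dep3, NFC1) = 0.23.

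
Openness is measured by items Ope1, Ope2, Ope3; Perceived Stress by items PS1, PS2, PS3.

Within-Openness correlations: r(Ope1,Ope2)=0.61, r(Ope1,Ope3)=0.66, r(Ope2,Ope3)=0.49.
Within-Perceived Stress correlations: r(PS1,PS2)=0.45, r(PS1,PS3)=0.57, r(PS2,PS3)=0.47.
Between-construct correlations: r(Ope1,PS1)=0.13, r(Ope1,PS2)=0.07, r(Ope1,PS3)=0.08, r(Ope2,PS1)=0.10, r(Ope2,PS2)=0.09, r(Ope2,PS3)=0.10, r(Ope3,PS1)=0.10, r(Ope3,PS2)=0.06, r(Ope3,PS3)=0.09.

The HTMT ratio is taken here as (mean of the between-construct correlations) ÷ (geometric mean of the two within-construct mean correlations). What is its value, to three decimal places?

Between-construct mean = 0.82/9 = 0.0911.
Mean within-Ope = 1.76/3 = 0.5867; mean within-PS = 1.49/3 = 0.4967.
Geometric mean = √(0.5867 × 0.4967) = 0.5398.
HTMT = 0.0911 / 0.5398 = 0.169.

0.169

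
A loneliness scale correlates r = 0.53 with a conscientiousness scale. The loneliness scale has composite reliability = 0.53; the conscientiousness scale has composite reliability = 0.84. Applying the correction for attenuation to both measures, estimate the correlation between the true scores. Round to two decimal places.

0.79

r_true = r_obs / √(r_xx · r_yy) = 0.53 / √(0.53 × 0.84) = 0.53 / √0.4452 = 0.53 / 0.6672 ≈ 0.79.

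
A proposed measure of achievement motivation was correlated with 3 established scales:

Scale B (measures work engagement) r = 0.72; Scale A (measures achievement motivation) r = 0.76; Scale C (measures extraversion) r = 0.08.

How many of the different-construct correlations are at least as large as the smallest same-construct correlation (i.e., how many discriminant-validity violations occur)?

0

Convergent (same construct = achievement motivation): Scale A.
Smallest convergent = 0.76. Discriminant values: 0.72, 0.08; count ≥ 0.76 → 0.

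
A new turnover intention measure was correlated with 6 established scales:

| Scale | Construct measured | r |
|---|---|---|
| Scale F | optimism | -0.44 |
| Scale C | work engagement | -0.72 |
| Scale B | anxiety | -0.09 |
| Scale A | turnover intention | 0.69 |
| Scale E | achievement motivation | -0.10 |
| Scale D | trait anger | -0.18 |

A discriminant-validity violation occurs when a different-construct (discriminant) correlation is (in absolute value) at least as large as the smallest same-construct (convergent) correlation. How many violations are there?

1

Convergent (same construct = turnover intention): Scale A.
Smallest convergent = 0.69. Discriminant |r|: 0.44, 0.72, 0.09, 0.10, 0.18; count ≥ 0.69 → 1.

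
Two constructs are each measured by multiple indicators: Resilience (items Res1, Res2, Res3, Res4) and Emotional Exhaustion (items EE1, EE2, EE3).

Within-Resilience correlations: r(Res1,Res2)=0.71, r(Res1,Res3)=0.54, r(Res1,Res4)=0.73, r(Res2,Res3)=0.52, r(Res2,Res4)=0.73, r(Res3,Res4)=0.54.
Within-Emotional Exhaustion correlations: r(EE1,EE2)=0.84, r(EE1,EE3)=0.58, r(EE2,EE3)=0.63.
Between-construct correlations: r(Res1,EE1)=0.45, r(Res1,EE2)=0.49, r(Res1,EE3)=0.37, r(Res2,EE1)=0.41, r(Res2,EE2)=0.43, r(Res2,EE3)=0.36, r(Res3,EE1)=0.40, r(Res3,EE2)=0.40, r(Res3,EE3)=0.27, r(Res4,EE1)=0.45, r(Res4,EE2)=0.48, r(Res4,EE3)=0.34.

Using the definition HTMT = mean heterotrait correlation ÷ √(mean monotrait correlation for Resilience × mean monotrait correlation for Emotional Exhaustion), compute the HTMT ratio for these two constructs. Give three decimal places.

Mean between = 4.85/12 = 0.4042.
Mean within-Res = 3.77/6 = 0.6283; mean within-EE = 2.05/3 = 0.6833.
Geometric mean = √(0.6283 × 0.6833) = 0.6552.
HTMT = 0.4042 / 0.6552 = 0.617.

0.617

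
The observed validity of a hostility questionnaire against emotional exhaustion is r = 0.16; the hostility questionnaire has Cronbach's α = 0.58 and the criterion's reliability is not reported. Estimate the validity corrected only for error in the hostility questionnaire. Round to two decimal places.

0.21

Single correction: r_c = r_obs / √r_xx = 0.16 / √0.58 = 0.16 / 0.7616 ≈ 0.21.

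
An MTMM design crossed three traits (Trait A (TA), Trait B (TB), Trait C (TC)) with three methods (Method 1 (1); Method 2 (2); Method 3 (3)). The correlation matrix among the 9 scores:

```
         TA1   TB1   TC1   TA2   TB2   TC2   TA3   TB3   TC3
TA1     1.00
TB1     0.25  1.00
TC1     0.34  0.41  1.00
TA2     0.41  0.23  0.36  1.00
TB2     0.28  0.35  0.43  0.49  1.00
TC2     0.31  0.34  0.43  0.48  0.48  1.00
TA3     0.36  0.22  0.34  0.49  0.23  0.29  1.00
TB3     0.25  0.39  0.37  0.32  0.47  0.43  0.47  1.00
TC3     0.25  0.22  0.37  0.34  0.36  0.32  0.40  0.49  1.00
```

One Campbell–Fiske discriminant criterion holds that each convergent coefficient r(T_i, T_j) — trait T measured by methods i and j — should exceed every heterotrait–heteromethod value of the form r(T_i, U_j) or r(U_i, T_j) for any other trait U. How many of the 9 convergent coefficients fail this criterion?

Convergent coefficients and their comparison sets:
TA (methods 1·2): 0.41 vs {0.28, 0.23, 0.31, 0.36} → pass.
TA (methods 1·3): 0.36 vs {0.25, 0.22, 0.25, 0.34} → pass.
TA (methods 2·3): 0.49 vs {0.32, 0.23, 0.34, 0.29} → pass.
TB (methods 1·2): 0.35 vs {0.23, 0.28, 0.34, 0.43} → fail.
TB (methods 1·3): 0.39 vs {0.22, 0.25, 0.22, 0.37} → pass.
TB (methods 2·3): 0.47 vs {0.23, 0.32, 0.36, 0.43} → pass.
TC (methods 1·2): 0.43 vs {0.36, 0.31, 0.43, 0.34} → fail.
TC (methods 1·3): 0.37 vs {0.34, 0.25, 0.37, 0.22} → fail.
TC (methods 2·3): 0.32 vs {0.29, 0.34, 0.43, 0.36} → fail.
4 of 9 fail.

4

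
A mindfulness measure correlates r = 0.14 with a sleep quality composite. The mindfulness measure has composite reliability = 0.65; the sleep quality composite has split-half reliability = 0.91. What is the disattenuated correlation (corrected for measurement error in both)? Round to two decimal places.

r_true = r_obs / √(r_xx · r_yy) = 0.14 / √(0.65 × 0.91) = 0.14 / √0.5915 = 0.14 / 0.7691 ≈ 0.18.

0.18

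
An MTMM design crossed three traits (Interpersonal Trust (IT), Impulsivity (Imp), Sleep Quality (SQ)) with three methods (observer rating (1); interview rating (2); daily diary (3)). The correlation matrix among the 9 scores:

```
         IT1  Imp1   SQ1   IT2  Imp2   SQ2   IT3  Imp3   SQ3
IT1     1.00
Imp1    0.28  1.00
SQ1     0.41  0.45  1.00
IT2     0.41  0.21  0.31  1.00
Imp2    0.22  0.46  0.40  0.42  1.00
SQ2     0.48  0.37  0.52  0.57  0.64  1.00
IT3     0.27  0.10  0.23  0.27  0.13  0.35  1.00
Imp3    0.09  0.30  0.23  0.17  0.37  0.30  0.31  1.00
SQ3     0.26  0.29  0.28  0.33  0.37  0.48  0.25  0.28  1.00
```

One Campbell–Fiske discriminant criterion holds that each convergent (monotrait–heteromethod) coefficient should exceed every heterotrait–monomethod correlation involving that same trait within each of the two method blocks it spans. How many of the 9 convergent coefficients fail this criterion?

Convergent coefficients and their comparison sets:
IT (methods 1·2): 0.41 vs {0.28, 0.42, 0.41, 0.57} → fail.
IT (methods 1·3): 0.27 vs {0.28, 0.31, 0.41, 0.25} → fail.
IT (methods 2·3): 0.27 vs {0.42, 0.31, 0.57, 0.25} → fail.
Imp (methods 1·2): 0.46 vs {0.28, 0.42, 0.45, 0.64} → fail.
Imp (methods 1·3): 0.30 vs {0.28, 0.31, 0.45, 0.28} → fail.
Imp (methods 2·3): 0.37 vs {0.42, 0.31, 0.64, 0.28} → fail.
SQ (methods 1·2): 0.52 vs {0.41, 0.57, 0.45, 0.64} → fail.
SQ (methods 1·3): 0.28 vs {0.41, 0.25, 0.45, 0.28} → fail.
SQ (methods 2·3): 0.48 vs {0.57, 0.25, 0.64, 0.28} → fail.
9 of 9 fail.

9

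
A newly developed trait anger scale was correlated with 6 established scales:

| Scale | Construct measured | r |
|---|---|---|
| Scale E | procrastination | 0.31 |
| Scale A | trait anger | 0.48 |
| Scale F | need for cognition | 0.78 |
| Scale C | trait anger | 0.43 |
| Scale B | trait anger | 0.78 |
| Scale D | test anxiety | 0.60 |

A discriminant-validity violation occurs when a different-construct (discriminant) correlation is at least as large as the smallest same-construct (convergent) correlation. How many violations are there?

Convergent (same construct = trait anger): Scale A, Scale C, Scale B.
Smallest convergent = 0.43. Discriminant values: 0.31, 0.78, 0.60; count ≥ 0.43 → 2.

2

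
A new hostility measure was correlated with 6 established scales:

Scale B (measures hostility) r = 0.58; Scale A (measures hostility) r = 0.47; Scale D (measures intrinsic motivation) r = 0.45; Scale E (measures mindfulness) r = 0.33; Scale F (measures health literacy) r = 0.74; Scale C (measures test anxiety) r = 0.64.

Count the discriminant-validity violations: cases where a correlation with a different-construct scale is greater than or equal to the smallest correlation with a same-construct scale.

Convergent (same construct = hostility): Scale B, Scale A.
Smallest convergent = 0.47. Discriminant values: 0.45, 0.33, 0.74, 0.64; count ≥ 0.47 → 2.

2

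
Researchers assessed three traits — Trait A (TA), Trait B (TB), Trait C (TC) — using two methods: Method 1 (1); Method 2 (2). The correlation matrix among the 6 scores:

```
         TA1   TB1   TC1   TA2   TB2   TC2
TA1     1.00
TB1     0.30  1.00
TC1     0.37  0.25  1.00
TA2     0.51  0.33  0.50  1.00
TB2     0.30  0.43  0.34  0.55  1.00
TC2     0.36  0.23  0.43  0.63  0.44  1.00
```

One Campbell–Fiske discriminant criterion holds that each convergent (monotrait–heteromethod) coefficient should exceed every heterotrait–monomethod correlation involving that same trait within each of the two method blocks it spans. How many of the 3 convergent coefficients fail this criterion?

Checking each validity diagonal entry against its comparison values:
TA (methods 1·2): 0.51 vs {0.30, 0.55, 0.37, 0.63} → fail.
TB (methods 1·2): 0.43 vs {0.30, 0.55, 0.25, 0.44} → fail.
TC (methods 1·2): 0.43 vs {0.37, 0.63, 0.25, 0.44} → fail.
3 of 3 fail.

3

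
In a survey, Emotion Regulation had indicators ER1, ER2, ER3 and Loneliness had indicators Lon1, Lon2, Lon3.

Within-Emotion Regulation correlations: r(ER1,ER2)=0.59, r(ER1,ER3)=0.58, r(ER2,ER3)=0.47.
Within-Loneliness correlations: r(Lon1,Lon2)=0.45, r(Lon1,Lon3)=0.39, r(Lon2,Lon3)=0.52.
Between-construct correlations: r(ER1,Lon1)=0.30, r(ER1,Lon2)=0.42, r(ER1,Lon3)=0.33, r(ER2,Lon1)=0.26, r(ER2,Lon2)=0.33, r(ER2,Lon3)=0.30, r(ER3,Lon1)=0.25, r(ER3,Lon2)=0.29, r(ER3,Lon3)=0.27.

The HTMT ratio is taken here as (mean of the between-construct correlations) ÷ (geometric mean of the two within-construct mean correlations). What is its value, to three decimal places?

Mean between = 2.75/9 = 0.3056.
Mean within-ER = 1.64/3 = 0.5467; mean within-Lon = 1.36/3 = 0.4533.
Geometric mean = √(0.5467 × 0.4533) = 0.4978.
HTMT = 0.3056 / 0.4978 = 0.614.

0.614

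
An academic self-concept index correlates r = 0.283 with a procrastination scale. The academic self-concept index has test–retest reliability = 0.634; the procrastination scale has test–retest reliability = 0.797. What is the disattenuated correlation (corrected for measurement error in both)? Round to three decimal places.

r_true = r_obs / √(r_xx · r_yy) = 0.283 / √(0.634 × 0.797) = 0.283 / √0.505298 = 0.283 / 0.7108 ≈ 0.398.

0.398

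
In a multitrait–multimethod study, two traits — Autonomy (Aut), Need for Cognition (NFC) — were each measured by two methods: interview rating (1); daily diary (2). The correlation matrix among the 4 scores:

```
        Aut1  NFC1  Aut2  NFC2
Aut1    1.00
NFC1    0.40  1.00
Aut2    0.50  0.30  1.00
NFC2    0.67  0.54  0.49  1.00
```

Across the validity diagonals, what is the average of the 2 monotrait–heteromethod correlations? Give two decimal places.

0.52

Convergent values: 0.50, 0.54; mean = 1.04/2 = 0.52.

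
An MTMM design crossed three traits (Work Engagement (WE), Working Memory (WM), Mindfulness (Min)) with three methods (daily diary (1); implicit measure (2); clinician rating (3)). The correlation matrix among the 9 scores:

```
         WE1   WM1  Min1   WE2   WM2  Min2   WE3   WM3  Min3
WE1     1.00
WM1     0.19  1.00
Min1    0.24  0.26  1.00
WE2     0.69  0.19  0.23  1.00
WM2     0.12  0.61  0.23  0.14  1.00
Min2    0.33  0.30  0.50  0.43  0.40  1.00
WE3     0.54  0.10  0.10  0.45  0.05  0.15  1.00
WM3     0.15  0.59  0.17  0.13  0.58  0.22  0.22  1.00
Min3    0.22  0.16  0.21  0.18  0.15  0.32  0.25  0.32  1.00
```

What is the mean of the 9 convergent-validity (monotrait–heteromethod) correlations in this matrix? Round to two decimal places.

Convergent values: 0.69, 0.54, 0.45, 0.61, 0.59, 0.58, 0.50, 0.21, 0.32; mean = 4.49/9 = 0.50.

0.50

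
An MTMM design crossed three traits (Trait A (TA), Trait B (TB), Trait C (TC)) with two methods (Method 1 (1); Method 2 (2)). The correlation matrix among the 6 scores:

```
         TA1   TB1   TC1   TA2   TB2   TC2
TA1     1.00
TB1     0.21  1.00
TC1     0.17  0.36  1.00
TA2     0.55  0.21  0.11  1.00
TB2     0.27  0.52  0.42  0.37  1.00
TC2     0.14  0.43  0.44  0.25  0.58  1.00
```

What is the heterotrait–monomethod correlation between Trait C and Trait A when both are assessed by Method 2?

Different traits, same method: r(TC2, TA2) = 0.25.

0.25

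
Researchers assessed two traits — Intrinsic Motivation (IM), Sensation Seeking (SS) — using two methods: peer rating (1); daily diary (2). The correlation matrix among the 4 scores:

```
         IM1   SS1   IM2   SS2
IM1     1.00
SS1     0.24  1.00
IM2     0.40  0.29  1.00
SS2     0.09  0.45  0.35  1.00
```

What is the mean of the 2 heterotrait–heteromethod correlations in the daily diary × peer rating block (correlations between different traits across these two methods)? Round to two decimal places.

0.19

HTHM values (method 2 × method 1): 0.29, 0.09; mean = 0.38/2 = 0.19.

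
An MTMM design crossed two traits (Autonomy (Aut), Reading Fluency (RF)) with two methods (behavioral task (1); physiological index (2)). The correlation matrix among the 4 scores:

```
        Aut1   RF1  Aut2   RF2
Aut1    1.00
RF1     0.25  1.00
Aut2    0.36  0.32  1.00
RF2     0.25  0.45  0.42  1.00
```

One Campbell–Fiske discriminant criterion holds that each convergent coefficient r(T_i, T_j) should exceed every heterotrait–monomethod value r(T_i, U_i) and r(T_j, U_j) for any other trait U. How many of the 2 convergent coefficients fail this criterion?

1

Each convergent coefficient versus the relevant comparison correlations:
Aut (methods 1·2): 0.36 vs {0.25, 0.42} → fail.
RF (methods 1·2): 0.45 vs {0.25, 0.42} → pass.
1 of 2 fail.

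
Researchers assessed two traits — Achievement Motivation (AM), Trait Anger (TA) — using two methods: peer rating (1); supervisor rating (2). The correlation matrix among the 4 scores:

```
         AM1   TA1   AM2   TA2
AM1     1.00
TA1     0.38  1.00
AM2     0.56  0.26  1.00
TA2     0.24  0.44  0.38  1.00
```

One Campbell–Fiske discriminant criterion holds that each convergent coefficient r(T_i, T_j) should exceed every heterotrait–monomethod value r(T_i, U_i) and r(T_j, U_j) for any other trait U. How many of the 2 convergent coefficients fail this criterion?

Each convergent coefficient versus the relevant comparison correlations:
AM (methods 1·2): 0.56 vs {0.38, 0.38} → pass.
TA (methods 1·2): 0.44 vs {0.38, 0.38} → pass.
0 of 2 fail.

0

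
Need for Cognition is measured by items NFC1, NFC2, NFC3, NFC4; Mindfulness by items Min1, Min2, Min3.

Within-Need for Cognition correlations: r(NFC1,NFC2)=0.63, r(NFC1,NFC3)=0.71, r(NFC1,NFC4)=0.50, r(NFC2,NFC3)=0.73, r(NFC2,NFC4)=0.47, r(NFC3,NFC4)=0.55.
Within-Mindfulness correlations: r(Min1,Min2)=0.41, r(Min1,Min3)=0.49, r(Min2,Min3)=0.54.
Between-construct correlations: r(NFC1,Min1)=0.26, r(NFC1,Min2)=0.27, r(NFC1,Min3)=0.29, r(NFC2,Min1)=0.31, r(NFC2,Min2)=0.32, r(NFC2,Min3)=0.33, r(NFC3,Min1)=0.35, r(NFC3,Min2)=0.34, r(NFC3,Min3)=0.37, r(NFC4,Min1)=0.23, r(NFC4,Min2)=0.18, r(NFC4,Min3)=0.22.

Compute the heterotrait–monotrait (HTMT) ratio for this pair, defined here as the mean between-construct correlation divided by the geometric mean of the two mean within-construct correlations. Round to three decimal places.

0.540

Mean heterotrait r = 3.47/12 = 0.2892.
Mean within-NFC = 3.59/6 = 0.5983; mean within-Min = 1.44/3 = 0.4800.
Geometric mean = √(0.5983 × 0.4800) = 0.5359.
HTMT = 0.2892 / 0.5359 = 0.540.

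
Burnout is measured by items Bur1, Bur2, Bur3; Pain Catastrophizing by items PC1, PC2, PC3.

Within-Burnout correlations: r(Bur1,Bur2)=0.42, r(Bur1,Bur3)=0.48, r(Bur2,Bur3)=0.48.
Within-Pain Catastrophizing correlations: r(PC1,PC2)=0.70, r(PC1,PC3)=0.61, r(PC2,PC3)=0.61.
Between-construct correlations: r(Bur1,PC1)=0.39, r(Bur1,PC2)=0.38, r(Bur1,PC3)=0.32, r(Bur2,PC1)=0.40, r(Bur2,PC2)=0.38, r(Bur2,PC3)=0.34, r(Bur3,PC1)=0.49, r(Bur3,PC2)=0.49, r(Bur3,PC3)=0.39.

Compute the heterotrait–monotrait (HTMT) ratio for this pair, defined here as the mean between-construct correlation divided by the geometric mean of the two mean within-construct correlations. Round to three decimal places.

0.733

Mean heterotrait r = 3.58/9 = 0.3978.
Mean within-Bur = 1.38/3 = 0.4600; mean within-PC = 1.92/3 = 0.6400.
Geometric mean = √(0.4600 × 0.6400) = 0.5426.
HTMT = 0.3978 / 0.5426 = 0.733.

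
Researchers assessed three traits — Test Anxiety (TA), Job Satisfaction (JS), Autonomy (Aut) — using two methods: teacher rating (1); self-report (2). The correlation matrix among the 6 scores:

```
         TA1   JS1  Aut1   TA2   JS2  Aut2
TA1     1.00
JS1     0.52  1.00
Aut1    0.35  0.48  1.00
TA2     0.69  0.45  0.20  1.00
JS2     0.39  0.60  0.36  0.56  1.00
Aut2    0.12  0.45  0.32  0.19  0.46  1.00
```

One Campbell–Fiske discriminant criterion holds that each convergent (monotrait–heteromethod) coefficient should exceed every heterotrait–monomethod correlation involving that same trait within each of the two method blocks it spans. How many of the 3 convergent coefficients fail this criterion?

1

Each convergent coefficient versus the relevant comparison correlations:
TA (methods 1·2): 0.69 vs {0.52, 0.56, 0.35, 0.19} → pass.
JS (methods 1·2): 0.60 vs {0.52, 0.56, 0.48, 0.46} → pass.
Aut (methods 1·2): 0.32 vs {0.35, 0.19, 0.48, 0.46} → fail.
1 of 3 fail.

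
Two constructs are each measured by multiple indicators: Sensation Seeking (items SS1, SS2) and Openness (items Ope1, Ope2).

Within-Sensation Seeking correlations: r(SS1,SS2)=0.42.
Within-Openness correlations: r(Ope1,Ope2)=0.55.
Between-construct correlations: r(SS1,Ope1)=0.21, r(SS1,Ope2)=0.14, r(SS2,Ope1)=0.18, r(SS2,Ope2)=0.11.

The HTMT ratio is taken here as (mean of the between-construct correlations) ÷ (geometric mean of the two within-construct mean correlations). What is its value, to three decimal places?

0.333

Mean between = 0.64/4 = 0.1600.
Mean within-SS = 0.42/1 = 0.4200; mean within-Ope = 0.55/1 = 0.5500.
Geometric mean = √(0.4200 × 0.5500) = 0.4806.
HTMT = 0.1600 / 0.4806 = 0.333.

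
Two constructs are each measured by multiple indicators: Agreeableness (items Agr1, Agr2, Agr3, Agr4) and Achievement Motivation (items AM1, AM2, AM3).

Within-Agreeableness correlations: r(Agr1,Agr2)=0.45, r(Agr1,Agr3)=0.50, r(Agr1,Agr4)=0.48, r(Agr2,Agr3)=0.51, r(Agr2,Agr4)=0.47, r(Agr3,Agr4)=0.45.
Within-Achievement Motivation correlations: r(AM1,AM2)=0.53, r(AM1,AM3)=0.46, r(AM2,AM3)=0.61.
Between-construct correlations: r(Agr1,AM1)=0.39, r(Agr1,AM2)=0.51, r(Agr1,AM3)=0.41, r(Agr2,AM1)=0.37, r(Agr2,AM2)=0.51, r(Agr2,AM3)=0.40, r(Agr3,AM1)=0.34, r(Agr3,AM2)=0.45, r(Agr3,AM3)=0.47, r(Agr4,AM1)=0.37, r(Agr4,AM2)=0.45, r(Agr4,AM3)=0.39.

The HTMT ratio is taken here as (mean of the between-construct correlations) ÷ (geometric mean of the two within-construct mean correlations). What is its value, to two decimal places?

0.84

Mean between = 5.06/12 = 0.4217.
Mean within-Agr = 2.86/6 = 0.4767; mean within-AM = 1.60/3 = 0.5333.
Geometric mean = √(0.4767 × 0.5333) = 0.5042.
HTMT = 0.4217 / 0.5042 = 0.84.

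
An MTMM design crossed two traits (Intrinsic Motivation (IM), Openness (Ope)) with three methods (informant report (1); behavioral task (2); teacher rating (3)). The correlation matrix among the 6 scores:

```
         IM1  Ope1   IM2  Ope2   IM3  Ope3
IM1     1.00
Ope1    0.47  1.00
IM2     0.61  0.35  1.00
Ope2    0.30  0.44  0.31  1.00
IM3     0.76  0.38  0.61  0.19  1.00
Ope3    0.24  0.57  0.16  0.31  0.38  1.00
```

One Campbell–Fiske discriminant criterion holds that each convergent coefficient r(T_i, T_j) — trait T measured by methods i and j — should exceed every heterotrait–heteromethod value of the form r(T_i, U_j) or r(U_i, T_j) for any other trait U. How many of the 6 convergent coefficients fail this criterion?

0

Each convergent coefficient versus the relevant comparison correlations:
IM (methods 1·2): 0.61 vs {0.30, 0.35} → pass.
IM (methods 1·3): 0.76 vs {0.24, 0.38} → pass.
IM (methods 2·3): 0.61 vs {0.16, 0.19} → pass.
Ope (methods 1·2): 0.44 vs {0.35, 0.30} → pass.
Ope (methods 1·3): 0.57 vs {0.38, 0.24} → pass.
Ope (methods 2·3): 0.31 vs {0.19, 0.16} → pass.
0 of 6 fail.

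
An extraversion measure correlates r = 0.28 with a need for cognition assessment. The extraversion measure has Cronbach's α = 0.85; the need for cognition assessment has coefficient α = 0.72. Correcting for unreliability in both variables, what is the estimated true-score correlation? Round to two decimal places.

0.36

r_true = r_obs / √(r_xx · r_yy) = 0.28 / √(0.85 × 0.72) = 0.28 / √0.6120 = 0.28 / 0.7823 ≈ 0.36.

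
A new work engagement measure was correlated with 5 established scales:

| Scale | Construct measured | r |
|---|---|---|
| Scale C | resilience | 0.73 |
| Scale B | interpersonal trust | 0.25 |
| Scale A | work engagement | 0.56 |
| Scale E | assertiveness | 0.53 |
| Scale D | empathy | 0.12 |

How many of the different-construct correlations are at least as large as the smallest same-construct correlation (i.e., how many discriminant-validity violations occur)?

Convergent (same construct = work engagement): Scale A.
Smallest convergent = 0.56. Discriminant values: 0.73, 0.25, 0.53, 0.12; count ≥ 0.56 → 1.

1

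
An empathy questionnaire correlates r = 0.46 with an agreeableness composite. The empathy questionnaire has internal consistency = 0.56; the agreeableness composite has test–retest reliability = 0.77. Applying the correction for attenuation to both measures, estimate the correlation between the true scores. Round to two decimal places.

r_true = r_obs / √(r_xx · r_yy) = 0.46 / √(0.56 × 0.77) = 0.46 / √0.4312 = 0.46 / 0.6567 ≈ 0.70.

0.70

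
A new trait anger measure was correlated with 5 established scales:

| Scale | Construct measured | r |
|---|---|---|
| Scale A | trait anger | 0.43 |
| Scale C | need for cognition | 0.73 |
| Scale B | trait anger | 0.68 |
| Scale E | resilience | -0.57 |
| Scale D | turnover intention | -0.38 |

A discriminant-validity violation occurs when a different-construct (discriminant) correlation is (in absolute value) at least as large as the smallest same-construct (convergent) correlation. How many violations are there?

2

Convergent (same construct = trait anger): Scale A, Scale B.
Smallest convergent = 0.43. Discriminant |r|: 0.73, 0.57, 0.38; count ≥ 0.43 → 2.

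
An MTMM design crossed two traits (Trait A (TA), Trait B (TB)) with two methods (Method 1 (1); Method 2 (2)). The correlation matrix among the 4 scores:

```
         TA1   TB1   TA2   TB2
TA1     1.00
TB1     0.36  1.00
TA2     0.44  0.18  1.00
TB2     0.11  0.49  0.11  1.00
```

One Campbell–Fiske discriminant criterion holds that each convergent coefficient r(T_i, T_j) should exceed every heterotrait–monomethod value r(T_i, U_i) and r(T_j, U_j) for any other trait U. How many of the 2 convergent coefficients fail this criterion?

0

Convergent coefficients and their comparison sets:
TA (methods 1·2): 0.44 vs {0.36, 0.11} → pass.
TB (methods 1·2): 0.49 vs {0.36, 0.11} → pass.
0 of 2 fail.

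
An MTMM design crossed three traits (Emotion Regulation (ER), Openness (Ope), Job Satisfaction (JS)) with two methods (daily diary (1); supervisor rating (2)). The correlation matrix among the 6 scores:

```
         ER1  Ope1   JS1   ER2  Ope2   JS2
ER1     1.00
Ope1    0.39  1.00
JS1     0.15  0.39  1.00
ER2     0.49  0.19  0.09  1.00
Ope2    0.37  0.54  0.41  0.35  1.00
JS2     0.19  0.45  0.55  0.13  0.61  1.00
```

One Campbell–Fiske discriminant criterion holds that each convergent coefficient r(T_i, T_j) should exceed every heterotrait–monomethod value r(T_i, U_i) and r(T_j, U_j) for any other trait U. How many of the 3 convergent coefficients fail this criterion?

2

Each convergent coefficient versus the relevant comparison correlations:
ER (methods 1·2): 0.49 vs {0.39, 0.35, 0.15, 0.13} → pass.
Ope (methods 1·2): 0.54 vs {0.39, 0.35, 0.39, 0.61} → fail.
JS (methods 1·2): 0.55 vs {0.15, 0.13, 0.39, 0.61} → fail.
2 of 3 fail.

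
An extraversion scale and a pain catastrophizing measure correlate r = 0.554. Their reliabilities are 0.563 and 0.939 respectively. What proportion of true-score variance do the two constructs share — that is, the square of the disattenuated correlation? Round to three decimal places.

0.581

Disattenuated r = 0.554 / √(0.563 × 0.939) = 0.554 / 0.7271 = 0.7619.
Shared true-score variance = 0.7619² = 0.5805 ≈ 0.581.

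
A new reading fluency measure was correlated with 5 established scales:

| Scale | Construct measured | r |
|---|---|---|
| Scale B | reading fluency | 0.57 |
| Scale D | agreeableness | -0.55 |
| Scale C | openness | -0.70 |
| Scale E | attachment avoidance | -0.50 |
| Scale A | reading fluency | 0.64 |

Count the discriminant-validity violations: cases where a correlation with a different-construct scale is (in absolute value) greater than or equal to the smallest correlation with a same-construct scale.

1

Convergent (same construct = reading fluency): Scale B, Scale A.
Smallest convergent = 0.57. Discriminant |r|: 0.55, 0.70, 0.50; count ≥ 0.57 → 1.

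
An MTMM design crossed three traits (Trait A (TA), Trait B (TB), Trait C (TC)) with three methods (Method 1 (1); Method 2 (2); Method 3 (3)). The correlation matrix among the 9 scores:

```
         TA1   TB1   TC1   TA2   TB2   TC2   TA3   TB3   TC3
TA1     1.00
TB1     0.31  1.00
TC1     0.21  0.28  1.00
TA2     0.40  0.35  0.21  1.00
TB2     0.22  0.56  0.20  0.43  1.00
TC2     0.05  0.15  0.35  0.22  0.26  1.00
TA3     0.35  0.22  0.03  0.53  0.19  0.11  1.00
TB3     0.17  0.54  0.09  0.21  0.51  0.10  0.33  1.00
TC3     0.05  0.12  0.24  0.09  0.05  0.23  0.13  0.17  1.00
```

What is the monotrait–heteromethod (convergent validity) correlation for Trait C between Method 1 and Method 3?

0.24

Same trait (TC), different methods: r(TC1, TC3) = 0.24.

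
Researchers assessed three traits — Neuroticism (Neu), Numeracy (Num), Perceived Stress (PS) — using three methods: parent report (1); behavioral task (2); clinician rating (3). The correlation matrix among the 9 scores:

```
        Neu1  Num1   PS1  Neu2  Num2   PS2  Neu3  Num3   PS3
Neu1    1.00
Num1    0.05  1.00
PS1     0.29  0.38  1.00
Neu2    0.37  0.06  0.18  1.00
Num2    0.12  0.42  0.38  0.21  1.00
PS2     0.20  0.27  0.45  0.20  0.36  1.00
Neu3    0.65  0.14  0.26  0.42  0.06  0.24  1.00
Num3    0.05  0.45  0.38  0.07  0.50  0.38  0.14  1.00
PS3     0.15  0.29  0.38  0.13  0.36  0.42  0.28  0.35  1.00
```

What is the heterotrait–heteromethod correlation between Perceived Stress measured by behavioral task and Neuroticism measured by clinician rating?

0.24

Different traits and methods: r(PS2, Neu3) = 0.24.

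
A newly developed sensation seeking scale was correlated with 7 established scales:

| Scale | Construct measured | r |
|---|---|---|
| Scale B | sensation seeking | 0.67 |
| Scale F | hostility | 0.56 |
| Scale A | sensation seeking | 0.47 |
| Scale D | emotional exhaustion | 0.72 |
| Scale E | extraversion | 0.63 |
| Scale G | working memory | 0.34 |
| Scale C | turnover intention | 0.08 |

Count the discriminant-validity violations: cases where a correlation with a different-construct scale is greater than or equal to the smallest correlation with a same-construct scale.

Convergent (same construct = sensation seeking): Scale B, Scale A.
Smallest convergent = 0.47. Discriminant values: 0.56, 0.72, 0.63, 0.34, 0.08; count ≥ 0.47 → 3.

3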